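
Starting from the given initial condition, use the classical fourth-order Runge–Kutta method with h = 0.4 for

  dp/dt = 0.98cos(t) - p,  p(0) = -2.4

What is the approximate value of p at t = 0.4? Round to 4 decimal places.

RK4: k1 = f(t_n, p_n); k2 = f(t_n + h/2, p_n + (h/2)·k1); k3 = f(t_n + h/2, p_n + (h/2)·k2); k4 = f(t_n + h, p_n + h·k3); p_{n+1} = p_n + (h/6)·(k1 + 2k2 + 2k3 + k4).
t=0.000000, p=-2.400000:
  k1 = f(0.000000, -2.400000) = 3.380000
  k2 = f(0.200000, -1.724000) = 2.684465
  k3 = f(0.200000, -1.863107) = 2.823572
  k4 = f(0.400000, -1.270571) = 2.173211
  p ← -2.400000 + (0.4/6)·(k1 + 2k2 + 2k3 + k4) = -1.295381
p(0.4) ≈ -1.2954

-1.2954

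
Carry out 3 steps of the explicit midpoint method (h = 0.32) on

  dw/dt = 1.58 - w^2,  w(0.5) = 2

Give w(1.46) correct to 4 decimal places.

1.3740

Midpoint: k1 = f(t_n, w_n); k2 = f(t_n + h/2, w_n + (h/2)·k1); w_{n+1} = w_n + h·k2.
t=0.500000, w=2.000000:
  k1 = f(0.500000, 2.000000) = -2.420000
  k2 = f(0.660000, 1.612800) = -1.021124
  w ← 2.000000 + 0.32·(-1.021124) = 1.673240
t=0.820000, w=1.673240:
  k1 = f(0.820000, 1.673240) = -1.219733
  k2 = f(0.980000, 1.478083) = -0.604729
  w ← 1.673240 + 0.32·(-0.604729) = 1.479727
t=1.140000, w=1.479727:
  k1 = f(1.140000, 1.479727) = -0.609592
  k2 = f(1.300000, 1.382192) = -0.330455
  w ← 1.479727 + 0.32·(-0.330455) = 1.373981
w(1.46) ≈ 1.3740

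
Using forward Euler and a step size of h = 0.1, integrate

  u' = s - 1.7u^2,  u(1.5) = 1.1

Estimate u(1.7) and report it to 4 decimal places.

Euler: u_{n+1} = u_n + h·f(s_n, u_n).
s=1.500000, u=1.100000: f=-0.557000 → u ← 1.100000 + 0.1·(-0.557000) = 1.044300
s=1.600000, u=1.044300: f=-0.253956 → u ← 1.044300 + 0.1·(-0.253956) = 1.018904
u(1.7) ≈ 1.0189

1.0189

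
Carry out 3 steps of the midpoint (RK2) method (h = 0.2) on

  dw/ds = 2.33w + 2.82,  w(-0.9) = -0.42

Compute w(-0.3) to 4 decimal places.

1.8749

Midpoint: k1 = f(s_n, w_n); k2 = f(s_n + h/2, w_n + (h/2)·k1); w_{n+1} = w_n + h·k2.
s=-0.900000, w=-0.420000:
  k1 = f(-0.900000, -0.420000) = 1.841400
  k2 = f(-0.800000, -0.235860) = 2.270446
  w ← -0.420000 + 0.2·2.270446 = 0.034089
s=-0.700000, w=0.034089:
  k1 = f(-0.700000, 0.034089) = 2.899428
  k2 = f(-0.600000, 0.324032) = 3.574995
  w ← 0.034089 + 0.2·3.574995 = 0.749088
s=-0.500000, w=0.749088:
  k1 = f(-0.500000, 0.749088) = 4.565375
  k2 = f(-0.400000, 1.205626) = 5.629108
  w ← 0.749088 + 0.2·5.629108 = 1.874910
w(-0.3) ≈ 1.8749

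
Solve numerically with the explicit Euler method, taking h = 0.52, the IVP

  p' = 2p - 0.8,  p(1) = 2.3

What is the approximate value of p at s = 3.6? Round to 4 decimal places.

67.5281

Euler: p_{n+1} = p_n + h·f(s_n, p_n).
s=1.000000, p=2.300000: f=3.800000 → p ← 2.300000 + 0.52·3.800000 = 4.276000
s=1.520000, p=4.276000: f=7.752000 → p ← 4.276000 + 0.52·7.752000 = 8.307040
s=2.040000, p=8.307040: f=15.814080 → p ← 8.307040 + 0.52·15.814080 = 16.530362
s=2.560000, p=16.530362: f=32.260723 → p ← 16.530362 + 0.52·32.260723 = 33.305938
s=3.080000, p=33.305938: f=65.811875 → p ← 33.305938 + 0.52·65.811875 = 67.528113
p(3.6) ≈ 67.5281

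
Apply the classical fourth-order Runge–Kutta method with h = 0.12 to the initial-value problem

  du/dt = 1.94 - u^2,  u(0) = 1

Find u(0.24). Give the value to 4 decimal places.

RK4: k1 = f(t_n, u_n); k2 = f(t_n + h/2, u_n + (h/2)·k1); k3 = f(t_n + h/2, u_n + (h/2)·k2); k4 = f(t_n + h, u_n + h·k3); u_{n+1} = u_n + (h/6)·(k1 + 2k2 + 2k3 + k4).
t=0.000000, u=1.000000:
  k1 = f(0.000000, 1.000000) = 0.940000
  k2 = f(0.060000, 1.056400) = 0.824019
  k3 = f(0.060000, 1.049441) = 0.838673
  k4 = f(0.120000, 1.100641) = 0.728590
  u ← 1.000000 + (0.12/6)·(k1 + 2k2 + 2k3 + k4) = 1.099879
t=0.120000, u=1.099879:
  k1 = f(0.120000, 1.099879) = 0.730265
  k2 = f(0.180000, 1.143695) = 0.631961
  k3 = f(0.180000, 1.137797) = 0.645418
  k4 = f(0.240000, 1.177330) = 0.553895
  u ← 1.099879 + (0.12/6)·(k1 + 2k2 + 2k3 + k4) = 1.176658
u(0.24) ≈ 1.1767

1.1767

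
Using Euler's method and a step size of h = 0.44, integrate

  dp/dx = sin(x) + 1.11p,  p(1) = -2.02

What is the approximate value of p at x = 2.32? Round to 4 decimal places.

-4.7719

Euler: p_{n+1} = p_n + h·f(x_n, p_n).
x=1.000000, p=-2.020000: f=-1.400729 → p ← -2.020000 + 0.44·(-1.400729) = -2.636321
x=1.440000, p=-2.636321: f=-1.934858 → p ← -2.636321 + 0.44·(-1.934858) = -3.487658
x=1.880000, p=-3.487658: f=-2.918724 → p ← -3.487658 + 0.44·(-2.918724) = -4.771897
p(2.32) ≈ -4.7719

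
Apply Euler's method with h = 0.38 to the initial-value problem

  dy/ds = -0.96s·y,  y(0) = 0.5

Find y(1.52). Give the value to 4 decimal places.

0.1818

Euler: y_{n+1} = y_n + h·f(s_n, y_n).
s=0.000000, y=0.500000: f=0.000000 → y ← 0.500000 + 0.38·0.000000 = 0.500000
s=0.380000, y=0.500000: f=-0.182400 → y ← 0.500000 + 0.38·(-0.182400) = 0.430688
s=0.760000, y=0.430688: f=-0.314230 → y ← 0.430688 + 0.38·(-0.314230) = 0.311281
s=1.140000, y=0.311281: f=-0.340666 → y ← 0.311281 + 0.38·(-0.340666) = 0.181828
y(1.52) ≈ 0.1818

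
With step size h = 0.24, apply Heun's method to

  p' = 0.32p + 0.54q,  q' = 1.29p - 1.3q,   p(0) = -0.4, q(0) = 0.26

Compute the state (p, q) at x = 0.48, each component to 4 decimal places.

-0.4411, -0.0459

Heun on (p,q): k1 = f(x_n, state_n); k2 = f(x_n + h, state_n + h·k1); state_{n+1} = state_n + (h/2)·(k1 + k2).
0.000000: (-0.400000, 0.260000)
  k1 = (0.012400, -0.854000)
  predictor → (-0.397024, 0.055040)
  k2 = (-0.097326, -0.583713)
  → (-0.410191, 0.087474)
0.240000: (-0.410191, 0.087474)
  k1 = (-0.084025, -0.642863)
  predictor → (-0.430357, -0.066813)
  k2 = (-0.173793, -0.468304)
  → (-0.441129, -0.045866)
(p(0.48), q(0.48)) ≈ (-0.4411, -0.0459)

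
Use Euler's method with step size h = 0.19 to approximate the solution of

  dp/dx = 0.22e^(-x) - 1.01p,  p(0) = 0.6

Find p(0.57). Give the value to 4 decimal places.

Euler: p_{n+1} = p_n + h·f(x_n, p_n).
x=0.000000, p=0.600000: f=-0.386000 → p ← 0.600000 + 0.19·(-0.386000) = 0.526660
x=0.190000, p=0.526660: f=-0.349996 → p ← 0.526660 + 0.19·(-0.349996) = 0.460161
x=0.380000, p=0.460161: f=-0.314313 → p ← 0.460161 + 0.19·(-0.314313) = 0.400441
p(0.57) ≈ 0.4004

0.4004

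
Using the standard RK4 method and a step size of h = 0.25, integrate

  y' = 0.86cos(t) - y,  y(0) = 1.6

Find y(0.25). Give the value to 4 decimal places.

1.4342

RK4: k1 = f(t_n, y_n); k2 = f(t_n + h/2, y_n + (h/2)·k1); k3 = f(t_n + h/2, y_n + (h/2)·k2); k4 = f(t_n + h, y_n + h·k3); y_{n+1} = y_n + (h/6)·(k1 + 2k2 + 2k3 + k4).
t=0.000000, y=1.600000:
  k1 = f(0.000000, 1.600000) = -0.740000
  k2 = f(0.125000, 1.507500) = -0.654210
  k3 = f(0.125000, 1.518224) = -0.664934
  k4 = f(0.250000, 1.433767) = -0.600502
  y ← 1.600000 + (0.25/6)·(k1 + 2k2 + 2k3 + k4) = 1.434217
y(0.25) ≈ 1.4342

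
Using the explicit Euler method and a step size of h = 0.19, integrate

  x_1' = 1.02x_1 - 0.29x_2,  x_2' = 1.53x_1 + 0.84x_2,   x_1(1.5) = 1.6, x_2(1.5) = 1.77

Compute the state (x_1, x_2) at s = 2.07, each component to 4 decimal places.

2.2277, 4.5851

Euler on (x_1,x_2): x_1_{n+1} = x_1_n + h·x_1', x_2_{n+1} = x_2_n + h·x_2'.
1.500000: (1.600000, 1.770000); f=(1.118700, 3.934800) → (1.812553, 2.517612)
1.690000: (1.812553, 2.517612); f=(1.118697, 4.888000) → (2.025105, 3.446332)
1.880000: (2.025105, 3.446332); f=(1.066171, 5.993330) → (2.227678, 4.585065)
(x_1(2.07), x_2(2.07)) ≈ (2.2277, 4.5851)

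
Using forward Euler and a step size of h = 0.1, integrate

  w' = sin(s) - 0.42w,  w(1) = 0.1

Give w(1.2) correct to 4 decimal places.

0.2615

Euler: w_{n+1} = w_n + h·f(s_n, w_n).
s=1.000000, w=0.100000: f=0.799471 → w ← 0.100000 + 0.1·0.799471 = 0.179947
s=1.100000, w=0.179947: f=0.815630 → w ← 0.179947 + 0.1·0.815630 = 0.261510
w(1.2) ≈ 0.2615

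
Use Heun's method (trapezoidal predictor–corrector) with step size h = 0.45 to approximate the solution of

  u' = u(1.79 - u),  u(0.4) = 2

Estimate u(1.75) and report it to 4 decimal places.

Heun: k1 = f(x_n, u_n); k2 = f(x_n + h, u_n + h·k1); u_{n+1} = u_n + (h/2)·(k1 + k2).
x=0.400000, u=2.000000:
  k1 = f(0.400000, 2.000000) = -0.420000
  k2 = f(0.850000, 1.811000) = -0.038031
  u ← 2.000000 + (0.45/2)·(-0.420000 + (-0.038031)) = 1.896943
x=0.850000, u=1.896943:
  k1 = f(0.850000, 1.896943) = -0.202865
  k2 = f(1.300000, 1.805654) = -0.028265
  u ← 1.896943 + (0.45/2)·(-0.202865 + (-0.028265)) = 1.844939
x=1.300000, u=1.844939:
  k1 = f(1.300000, 1.844939) = -0.101359
  k2 = f(1.750000, 1.799327) = -0.016783
  u ← 1.844939 + (0.45/2)·(-0.101359 + (-0.016783)) = 1.818357
u(1.75) ≈ 1.8184

1.8184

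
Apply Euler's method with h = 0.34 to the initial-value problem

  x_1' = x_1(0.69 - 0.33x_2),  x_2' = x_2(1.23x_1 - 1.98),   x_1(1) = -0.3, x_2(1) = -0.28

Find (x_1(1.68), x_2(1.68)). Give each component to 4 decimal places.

Euler on (x_1,x_2): x_1_{n+1} = x_1_n + h·x_1', x_2_{n+1} = x_2_n + h·x_2'.
1.000000: (-0.300000, -0.280000); f=(-0.234720, 0.657720) → (-0.379805, -0.056375)
1.340000: (-0.379805, -0.056375); f=(-0.269131, 0.137959) → (-0.471309, -0.009469)
(x_1(1.68), x_2(1.68)) ≈ (-0.4713, -0.0095)

-0.4713, -0.0095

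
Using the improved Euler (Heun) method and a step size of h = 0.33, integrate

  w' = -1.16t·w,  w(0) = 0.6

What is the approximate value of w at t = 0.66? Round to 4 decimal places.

Heun: k1 = f(t_n, w_n); k2 = f(t_n + h, w_n + h·k1); w_{n+1} = w_n + (h/2)·(k1 + k2).
t=0.000000, w=0.600000:
  k1 = f(0.000000, 0.600000) = 0.000000
  k2 = f(0.330000, 0.600000) = -0.229680
  w ← 0.600000 + (0.33/2)·(0.000000 + (-0.229680)) = 0.562103
t=0.330000, w=0.562103:
  k1 = f(0.330000, 0.562103) = -0.215173
  k2 = f(0.660000, 0.491096) = -0.375983
  w ← 0.562103 + (0.33/2)·(-0.215173 + (-0.375983)) = 0.464562
w(0.66) ≈ 0.4646

0.4646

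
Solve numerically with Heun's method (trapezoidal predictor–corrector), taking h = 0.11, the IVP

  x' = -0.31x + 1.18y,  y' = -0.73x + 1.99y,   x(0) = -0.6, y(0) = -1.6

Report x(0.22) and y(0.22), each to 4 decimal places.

-1.0458, -2.3152

Heun on (x,y): k1 = f(s_n, state_n); k2 = f(s_n + h, state_n + h·k1); state_{n+1} = state_n + (h/2)·(k1 + k2).
0.000000: (-0.600000, -1.600000)
  k1 = (-1.702000, -2.746000)
  predictor → (-0.787220, -1.902060)
  k2 = (-2.000393, -3.210429)
  → (-0.803632, -1.927604)
0.110000: (-0.803632, -1.927604)
  k1 = (-2.025446, -3.249280)
  predictor → (-1.026431, -2.285024)
  k2 = (-2.378135, -3.797904)
  → (-1.045829, -2.315199)
(x(0.22), y(0.22)) ≈ (-1.0458, -2.3152)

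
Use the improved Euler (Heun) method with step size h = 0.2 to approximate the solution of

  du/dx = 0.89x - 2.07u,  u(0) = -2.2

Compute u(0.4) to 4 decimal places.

Heun: k1 = f(x_n, u_n); k2 = f(x_n + h, u_n + h·k1); u_{n+1} = u_n + (h/2)·(k1 + k2).
x=0.000000, u=-2.200000:
  k1 = f(0.000000, -2.200000) = 4.554000
  k2 = f(0.200000, -1.289200) = 2.846644
  u ← -2.200000 + (0.2/2)·(4.554000 + 2.846644) = -1.459936
x=0.200000, u=-1.459936:
  k1 = f(0.200000, -1.459936) = 3.200067
  k2 = f(0.400000, -0.819922) = 2.053239
  u ← -1.459936 + (0.2/2)·(3.200067 + 2.053239) = -0.934605
u(0.4) ≈ -0.9346

-0.9346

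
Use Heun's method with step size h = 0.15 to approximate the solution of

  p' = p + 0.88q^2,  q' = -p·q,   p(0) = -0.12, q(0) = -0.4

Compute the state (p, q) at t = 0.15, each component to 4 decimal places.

-0.1163, -0.4072

Heun on (p,q): k1 = f(t_n, state_n); k2 = f(t_n + h, state_n + h·k1); state_{n+1} = state_n + (h/2)·(k1 + k2).
0.000000: (-0.120000, -0.400000)
  k1 = (0.020800, -0.048000)
  predictor → (-0.116880, -0.407200)
  k2 = (0.029034, -0.047594)
  → (-0.116262, -0.407170)
(p(0.15), q(0.15)) ≈ (-0.1163, -0.4072)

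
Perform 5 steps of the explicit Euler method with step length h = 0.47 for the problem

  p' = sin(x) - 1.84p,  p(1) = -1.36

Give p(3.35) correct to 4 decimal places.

Euler: p_{n+1} = p_n + h·f(x_n, p_n).
x=1.000000, p=-1.360000: f=3.343871 → p ← -1.360000 + 0.47·3.343871 = 0.211619
x=1.470000, p=0.211619: f=0.605545 → p ← 0.211619 + 0.47·0.605545 = 0.496225
x=1.940000, p=0.496225: f=0.019560 → p ← 0.496225 + 0.47·0.019560 = 0.505419
x=2.410000, p=0.505419: f=-0.261915 → p ← 0.505419 + 0.47·(-0.261915) = 0.382319
x=2.880000, p=0.382319: f=-0.444847 → p ← 0.382319 + 0.47·(-0.444847) = 0.173241
p(3.35) ≈ 0.1732

0.1732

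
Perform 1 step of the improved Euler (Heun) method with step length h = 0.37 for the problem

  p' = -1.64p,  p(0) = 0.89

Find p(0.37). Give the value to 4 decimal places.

0.5138

Heun: k1 = f(s_n, p_n); k2 = f(s_n + h, p_n + h·k1); p_{n+1} = p_n + (h/2)·(k1 + k2).
s=0.000000, p=0.890000:
  k1 = f(0.000000, 0.890000) = -1.459600
  k2 = f(0.370000, 0.349948) = -0.573915
  p ← 0.890000 + (0.37/2)·(-1.459600 + (-0.573915)) = 0.513800
p(0.37) ≈ 0.5138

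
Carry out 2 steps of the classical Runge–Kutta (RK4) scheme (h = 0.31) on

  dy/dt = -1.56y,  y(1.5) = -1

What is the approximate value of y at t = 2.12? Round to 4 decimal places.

RK4: k1 = f(t_n, y_n); k2 = f(t_n + h/2, y_n + (h/2)·k1); k3 = f(t_n + h/2, y_n + (h/2)·k2); k4 = f(t_n + h, y_n + h·k3); y_{n+1} = y_n + (h/6)·(k1 + 2k2 + 2k3 + k4).
t=1.500000, y=-1.000000:
  k1 = f(1.500000, -1.000000) = 1.560000
  k2 = f(1.655000, -0.758200) = 1.182792
  k3 = f(1.655000, -0.816667) = 1.274001
  k4 = f(1.810000, -0.605060) = 0.943893
  y ← -1.000000 + (0.31/6)·(k1 + 2k2 + 2k3 + k4) = -0.616764
t=1.810000, y=-0.616764:
  k1 = f(1.810000, -0.616764) = 0.962151
  k2 = f(1.965000, -0.467630) = 0.729503
  k3 = f(1.965000, -0.503691) = 0.785757
  k4 = f(2.120000, -0.373179) = 0.582159
  y ← -0.616764 + (0.31/6)·(k1 + 2k2 + 2k3 + k4) = -0.380397
y(2.12) ≈ -0.3804

-0.3804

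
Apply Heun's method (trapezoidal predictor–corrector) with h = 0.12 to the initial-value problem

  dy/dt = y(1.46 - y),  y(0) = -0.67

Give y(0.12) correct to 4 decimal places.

Heun: k1 = f(t_n, y_n); k2 = f(t_n + h, y_n + h·k1); y_{n+1} = y_n + (h/2)·(k1 + k2).
t=0.000000, y=-0.670000:
  k1 = f(0.000000, -0.670000) = -1.427100
  k2 = f(0.120000, -0.841252) = -1.935933
  y ← -0.670000 + (0.12/2)·(-1.427100 + (-1.935933)) = -0.871782
y(0.12) ≈ -0.8718

-0.8718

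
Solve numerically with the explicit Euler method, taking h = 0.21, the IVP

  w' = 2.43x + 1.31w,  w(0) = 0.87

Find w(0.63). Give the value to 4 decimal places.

2.1546

Euler: w_{n+1} = w_n + h·f(x_n, w_n).
x=0.000000, w=0.870000: f=1.139700 → w ← 0.870000 + 0.21·1.139700 = 1.109337
x=0.210000, w=1.109337: f=1.963531 → w ← 1.109337 + 0.21·1.963531 = 1.521679
x=0.420000, w=1.521679: f=3.013999 → w ← 1.521679 + 0.21·3.013999 = 2.154618
w(0.63) ≈ 2.1546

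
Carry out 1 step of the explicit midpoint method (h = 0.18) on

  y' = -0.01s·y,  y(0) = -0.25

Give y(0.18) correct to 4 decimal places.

Midpoint: k1 = f(s_n, y_n); k2 = f(s_n + h/2, y_n + (h/2)·k1); y_{n+1} = y_n + h·k2.
s=0.000000, y=-0.250000:
  k1 = f(0.000000, -0.250000) = 0.000000
  k2 = f(0.090000, -0.250000) = 0.000225
  y ← -0.250000 + 0.18·0.000225 = -0.249960
y(0.18) ≈ -0.2500

-0.2500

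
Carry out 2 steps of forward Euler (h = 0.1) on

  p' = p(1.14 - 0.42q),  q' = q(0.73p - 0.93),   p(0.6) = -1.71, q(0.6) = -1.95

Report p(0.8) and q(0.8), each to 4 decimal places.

Euler on (p,q): p_{n+1} = p_n + h·p', q_{n+1} = q_n + h·q'.
0.600000: (-1.710000, -1.950000); f=(-3.349890, 4.247685) → (-2.044989, -1.525231)
0.700000: (-2.044989, -1.525231); f=(-3.641302, 3.695395) → (-2.409119, -1.155692)
(p(0.8), q(0.8)) ≈ (-2.4091, -1.1557)

-2.4091, -1.1557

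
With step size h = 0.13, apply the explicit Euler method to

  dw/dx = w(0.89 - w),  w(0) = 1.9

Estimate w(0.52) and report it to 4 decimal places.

1.2859

Euler: w_{n+1} = w_n + h·f(x_n, w_n).
x=0.000000, w=1.900000: f=-1.919000 → w ← 1.900000 + 0.13·(-1.919000) = 1.650530
x=0.130000, w=1.650530: f=-1.255278 → w ← 1.650530 + 0.13·(-1.255278) = 1.487344
x=0.260000, w=1.487344: f=-0.888456 → w ← 1.487344 + 0.13·(-0.888456) = 1.371845
x=0.390000, w=1.371845: f=-0.661016 → w ← 1.371845 + 0.13·(-0.661016) = 1.285913
w(0.52) ≈ 1.2859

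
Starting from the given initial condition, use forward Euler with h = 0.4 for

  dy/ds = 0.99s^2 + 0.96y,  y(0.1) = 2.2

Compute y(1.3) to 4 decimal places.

Euler: y_{n+1} = y_n + h·f(s_n, y_n).
s=0.100000, y=2.200000: f=2.121900 → y ← 2.200000 + 0.4·2.121900 = 3.048760
s=0.500000, y=3.048760: f=3.174310 → y ← 3.048760 + 0.4·3.174310 = 4.318484
s=0.900000, y=4.318484: f=4.947644 → y ← 4.318484 + 0.4·4.947644 = 6.297542
y(1.3) ≈ 6.2975

6.2975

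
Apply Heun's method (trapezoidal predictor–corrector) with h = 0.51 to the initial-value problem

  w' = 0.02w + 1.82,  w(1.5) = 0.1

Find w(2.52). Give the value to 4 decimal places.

1.9775

Heun: k1 = f(t_n, w_n); k2 = f(t_n + h, w_n + h·k1); w_{n+1} = w_n + (h/2)·(k1 + k2).
t=1.500000, w=0.100000:
  k1 = f(1.500000, 0.100000) = 1.822000
  k2 = f(2.010000, 1.029220) = 1.840584
  w ← 0.100000 + (0.51/2)·(1.822000 + 1.840584) = 1.033959
t=2.010000, w=1.033959:
  k1 = f(2.010000, 1.033959) = 1.840679
  k2 = f(2.520000, 1.972705) = 1.859454
  w ← 1.033959 + (0.51/2)·(1.840679 + 1.859454) = 1.977493
w(2.52) ≈ 1.9775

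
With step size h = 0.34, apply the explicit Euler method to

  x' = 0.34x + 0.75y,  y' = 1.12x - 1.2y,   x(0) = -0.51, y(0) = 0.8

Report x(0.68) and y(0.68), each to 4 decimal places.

-0.3359, 0.0264

Euler on (x,y): x_{n+1} = x_n + h·x', y_{n+1} = y_n + h·y'.
0.000000: (-0.510000, 0.800000); f=(0.426600, -1.531200) → (-0.364956, 0.279392)
0.340000: (-0.364956, 0.279392); f=(0.085459, -0.744021) → (-0.335900, 0.026425)
(x(0.68), y(0.68)) ≈ (-0.3359, 0.0264)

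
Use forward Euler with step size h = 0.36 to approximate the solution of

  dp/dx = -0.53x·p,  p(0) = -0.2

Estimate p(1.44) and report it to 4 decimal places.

-0.1276

Euler: p_{n+1} = p_n + h·f(x_n, p_n).
x=0.000000, p=-0.200000: f=0.000000 → p ← -0.200000 + 0.36·0.000000 = -0.200000
x=0.360000, p=-0.200000: f=0.038160 → p ← -0.200000 + 0.36·0.038160 = -0.186262
x=0.720000, p=-0.186262: f=0.071078 → p ← -0.186262 + 0.36·0.071078 = -0.160674
x=1.080000, p=-0.160674: f=0.091970 → p ← -0.160674 + 0.36·0.091970 = -0.127565
p(1.44) ≈ -0.1276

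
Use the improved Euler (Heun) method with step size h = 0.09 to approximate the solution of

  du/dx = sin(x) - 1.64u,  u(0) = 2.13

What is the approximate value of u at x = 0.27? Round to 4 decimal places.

Heun: k1 = f(x_n, u_n); k2 = f(x_n + h, u_n + h·k1); u_{n+1} = u_n + (h/2)·(k1 + k2).
x=0.000000, u=2.130000:
  k1 = f(0.000000, 2.130000) = -3.493200
  k2 = f(0.090000, 1.815612) = -2.887725
  u ← 2.130000 + (0.09/2)·(-3.493200 + (-2.887725)) = 1.842858
x=0.090000, u=1.842858:
  k1 = f(0.090000, 1.842858) = -2.932409
  k2 = f(0.180000, 1.578942) = -2.410435
  u ← 1.842858 + (0.09/2)·(-2.932409 + (-2.410435)) = 1.602430
x=0.180000, u=1.602430:
  k1 = f(0.180000, 1.602430) = -2.448956
  k2 = f(0.270000, 1.382024) = -1.999788
  u ← 1.602430 + (0.09/2)·(-2.448956 + (-1.999788)) = 1.402237
u(0.27) ≈ 1.4022

1.4022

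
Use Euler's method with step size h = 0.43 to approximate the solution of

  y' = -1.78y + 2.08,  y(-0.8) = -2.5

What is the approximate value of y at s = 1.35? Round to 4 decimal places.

Euler: y_{n+1} = y_n + h·f(s_n, y_n).
s=-0.800000, y=-2.500000: f=6.530000 → y ← -2.500000 + 0.43·6.530000 = 0.307900
s=-0.370000, y=0.307900: f=1.531938 → y ← 0.307900 + 0.43·1.531938 = 0.966633
s=0.060000, y=0.966633: f=0.359393 → y ← 0.966633 + 0.43·0.359393 = 1.121172
s=0.490000, y=1.121172: f=0.084314 → y ← 1.121172 + 0.43·0.084314 = 1.157427
s=0.920000, y=1.157427: f=0.019780 → y ← 1.157427 + 0.43·0.019780 = 1.165932
y(1.35) ≈ 1.1659

1.1659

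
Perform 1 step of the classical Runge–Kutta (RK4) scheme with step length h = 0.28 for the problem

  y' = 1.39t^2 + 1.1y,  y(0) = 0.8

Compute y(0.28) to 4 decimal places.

RK4: k1 = f(t_n, y_n); k2 = f(t_n + h/2, y_n + (h/2)·k1); k3 = f(t_n + h/2, y_n + (h/2)·k2); k4 = f(t_n + h, y_n + h·k3); y_{n+1} = y_n + (h/6)·(k1 + 2k2 + 2k3 + k4).
t=0.000000, y=0.800000:
  k1 = f(0.000000, 0.800000) = 0.880000
  k2 = f(0.140000, 0.923200) = 1.042764
  k3 = f(0.140000, 0.945987) = 1.067830
  k4 = f(0.280000, 1.098992) = 1.317868
  y ← 0.800000 + (0.28/6)·(k1 + 2k2 + 2k3 + k4) = 1.099556
y(0.28) ≈ 1.0996

1.0996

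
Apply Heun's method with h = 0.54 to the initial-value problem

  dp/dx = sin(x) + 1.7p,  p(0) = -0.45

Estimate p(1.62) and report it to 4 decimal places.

Heun: k1 = f(x_n, p_n); k2 = f(x_n + h, p_n + h·k1); p_{n+1} = p_n + (h/2)·(k1 + k2).
x=0.000000, p=-0.450000:
  k1 = f(0.000000, -0.450000) = -0.765000
  k2 = f(0.540000, -0.863100) = -0.953134
  p ← -0.450000 + (0.54/2)·(-0.765000 + (-0.953134)) = -0.913896
x=0.540000, p=-0.913896:
  k1 = f(0.540000, -0.913896) = -1.039488
  k2 = f(1.080000, -1.475219) = -1.625915
  p ← -0.913896 + (0.54/2)·(-1.039488 + (-1.625915)) = -1.633555
x=1.080000, p=-1.633555:
  k1 = f(1.080000, -1.633555) = -1.895086
  k2 = f(1.620000, -2.656901) = -3.517942
  p ← -1.633555 + (0.54/2)·(-1.895086 + (-3.517942)) = -3.095072
p(1.62) ≈ -3.0951

-3.0951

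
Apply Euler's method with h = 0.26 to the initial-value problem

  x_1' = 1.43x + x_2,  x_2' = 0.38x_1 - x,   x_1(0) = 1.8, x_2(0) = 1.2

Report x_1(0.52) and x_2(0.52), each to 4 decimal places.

2.5669, 1.5189

Euler on (x_1,x_2): x_1_{n+1} = x_1_n + h·x_1', x_2_{n+1} = x_2_n + h·x_2'.
0.000000: (1.800000, 1.200000); f=(1.200000, 0.684000) → (2.112000, 1.377840)
0.260000: (2.112000, 1.377840); f=(1.749640, 0.542560) → (2.566906, 1.518906)
(x_1(0.52), x_2(0.52)) ≈ (2.5669, 1.5189)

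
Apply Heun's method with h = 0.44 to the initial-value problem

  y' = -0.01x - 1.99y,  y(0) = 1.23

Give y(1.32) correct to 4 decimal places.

0.1566

Heun: k1 = f(x_n, y_n); k2 = f(x_n + h, y_n + h·k1); y_{n+1} = y_n + (h/2)·(k1 + k2).
x=0.000000, y=1.230000:
  k1 = f(0.000000, 1.230000) = -2.447700
  k2 = f(0.440000, 0.153012) = -0.308894
  y ← 1.230000 + (0.44/2)·(-2.447700 + (-0.308894)) = 0.623549
x=0.440000, y=0.623549:
  k1 = f(0.440000, 0.623549) = -1.245263
  k2 = f(0.880000, 0.075634) = -0.159311
  y ← 0.623549 + (0.44/2)·(-1.245263 + (-0.159311)) = 0.314543
x=0.880000, y=0.314543:
  k1 = f(0.880000, 0.314543) = -0.634741
  k2 = f(1.320000, 0.035257) = -0.083362
  y ← 0.314543 + (0.44/2)·(-0.634741 + (-0.083362)) = 0.156561
y(1.32) ≈ 0.1566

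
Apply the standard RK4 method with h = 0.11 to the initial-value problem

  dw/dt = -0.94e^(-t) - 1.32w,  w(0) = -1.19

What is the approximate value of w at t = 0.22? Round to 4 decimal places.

RK4: k1 = f(t_n, w_n); k2 = f(t_n + h/2, w_n + (h/2)·k1); k3 = f(t_n + h/2, w_n + (h/2)·k2); k4 = f(t_n + h, w_n + h·k3); w_{n+1} = w_n + (h/6)·(k1 + 2k2 + 2k3 + k4).
t=0.000000, w=-1.190000:
  k1 = f(0.000000, -1.190000) = 0.630800
  k2 = f(0.055000, -1.155306) = 0.635308
  k3 = f(0.055000, -1.155058) = 0.634981
  k4 = f(0.110000, -1.120152) = 0.636517
  w ← -1.190000 + (0.11/6)·(k1 + 2k2 + 2k3 + k4) = -1.120189
t=0.110000, w=-1.120189:
  k1 = f(0.110000, -1.120189) = 0.636565
  k2 = f(0.165000, -1.085178) = 0.635414
  k3 = f(0.165000, -1.085241) = 0.635498
  k4 = f(0.220000, -1.050284) = 0.632007
  w ← -1.120189 + (0.11/6)·(k1 + 2k2 + 2k3 + k4) = -1.050331
w(0.22) ≈ -1.0503

-1.0503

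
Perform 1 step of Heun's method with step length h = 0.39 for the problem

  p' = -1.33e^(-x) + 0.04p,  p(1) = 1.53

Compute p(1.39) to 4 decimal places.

Heun: k1 = f(x_n, p_n); k2 = f(x_n + h, p_n + h·k1); p_{n+1} = p_n + (h/2)·(k1 + k2).
x=1.000000, p=1.530000:
  k1 = f(1.000000, 1.530000) = -0.428080
  k2 = f(1.390000, 1.363049) = -0.276748
  p ← 1.530000 + (0.39/2)·(-0.428080 + (-0.276748)) = 1.392559
p(1.39) ≈ 1.3926

1.3926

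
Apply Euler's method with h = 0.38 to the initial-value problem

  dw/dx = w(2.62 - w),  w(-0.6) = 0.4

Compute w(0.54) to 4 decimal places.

1.9163

Euler: w_{n+1} = w_n + h·f(x_n, w_n).
x=-0.600000, w=0.400000: f=0.888000 → w ← 0.400000 + 0.38·0.888000 = 0.737440
x=-0.220000, w=0.737440: f=1.388275 → w ← 0.737440 + 0.38·1.388275 = 1.264985
x=0.160000, w=1.264985: f=1.714074 → w ← 1.264985 + 0.38·1.714074 = 1.916332
w(0.54) ≈ 1.9163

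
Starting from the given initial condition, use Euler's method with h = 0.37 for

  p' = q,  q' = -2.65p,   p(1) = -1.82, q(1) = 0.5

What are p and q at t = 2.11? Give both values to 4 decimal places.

Euler on (p,q): p_{n+1} = p_n + h·p', q_{n+1} = q_n + h·q'.
1.000000: (-1.820000, 0.500000); f=(0.500000, 4.823000) → (-1.635000, 2.284510)
1.370000: (-1.635000, 2.284510); f=(2.284510, 4.332750) → (-0.789731, 3.887627)
1.740000: (-0.789731, 3.887627); f=(3.887627, 2.092788) → (0.648691, 4.661959)
(p(2.11), q(2.11)) ≈ (0.6487, 4.6620)

0.6487, 4.6620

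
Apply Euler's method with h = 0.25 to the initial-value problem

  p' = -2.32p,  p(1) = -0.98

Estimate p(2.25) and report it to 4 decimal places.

Euler: p_{n+1} = p_n + h·f(x_n, p_n).
x=1.000000, p=-0.980000: f=2.273600 → p ← -0.980000 + 0.25·2.273600 = -0.411600
x=1.250000, p=-0.411600: f=0.954912 → p ← -0.411600 + 0.25·0.954912 = -0.172872
x=1.500000, p=-0.172872: f=0.401063 → p ← -0.172872 + 0.25·0.401063 = -0.072606
x=1.750000, p=-0.072606: f=0.168446 → p ← -0.072606 + 0.25·0.168446 = -0.030495
x=2.000000, p=-0.030495: f=0.070748 → p ← -0.030495 + 0.25·0.070748 = -0.012808
p(2.25) ≈ -0.0128

-0.0128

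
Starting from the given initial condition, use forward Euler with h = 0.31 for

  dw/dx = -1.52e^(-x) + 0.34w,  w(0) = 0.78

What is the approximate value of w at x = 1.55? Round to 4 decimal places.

-0.5346

Euler: w_{n+1} = w_n + h·f(x_n, w_n).
x=0.000000, w=0.780000: f=-1.254800 → w ← 0.780000 + 0.31·(-1.254800) = 0.391012
x=0.310000, w=0.391012: f=-0.981895 → w ← 0.391012 + 0.31·(-0.981895) = 0.086624
x=0.620000, w=0.086624: f=-0.788223 → w ← 0.086624 + 0.31·(-0.788223) = -0.157725
x=0.930000, w=-0.157725: f=-0.653348 → w ← -0.157725 + 0.31·(-0.653348) = -0.360263
x=1.240000, w=-0.360263: f=-0.562353 → w ← -0.360263 + 0.31·(-0.562353) = -0.534592
w(1.55) ≈ -0.5346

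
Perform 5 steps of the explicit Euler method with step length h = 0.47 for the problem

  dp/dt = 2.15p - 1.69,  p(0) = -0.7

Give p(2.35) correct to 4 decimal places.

-48.0289

Euler: p_{n+1} = p_n + h·f(t_n, p_n).
t=0.000000, p=-0.700000: f=-3.195000 → p ← -0.700000 + 0.47·(-3.195000) = -2.201650
t=0.470000, p=-2.201650: f=-6.423547 → p ← -2.201650 + 0.47·(-6.423547) = -5.220717
t=0.940000, p=-5.220717: f=-12.914542 → p ← -5.220717 + 0.47·(-12.914542) = -11.290552
t=1.410000, p=-11.290552: f=-25.964687 → p ← -11.290552 + 0.47·(-25.964687) = -23.493955
t=1.880000, p=-23.493955: f=-52.202004 → p ← -23.493955 + 0.47·(-52.202004) = -48.028897
p(2.35) ≈ -48.0289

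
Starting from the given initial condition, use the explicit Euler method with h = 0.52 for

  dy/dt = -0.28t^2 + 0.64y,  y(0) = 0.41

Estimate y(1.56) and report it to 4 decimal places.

0.7607

Euler: y_{n+1} = y_n + h·f(t_n, y_n).
t=0.000000, y=0.410000: f=0.262400 → y ← 0.410000 + 0.52·0.262400 = 0.546448
t=0.520000, y=0.546448: f=0.274015 → y ← 0.546448 + 0.52·0.274015 = 0.688936
t=1.040000, y=0.688936: f=0.138071 → y ← 0.688936 + 0.52·0.138071 = 0.760732
y(1.56) ≈ 0.7607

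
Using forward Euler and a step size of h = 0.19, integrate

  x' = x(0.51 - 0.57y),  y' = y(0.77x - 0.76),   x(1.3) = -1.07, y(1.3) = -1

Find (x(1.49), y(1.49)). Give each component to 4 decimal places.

Euler on (x,y): x_{n+1} = x_n + h·x', y_{n+1} = y_n + h·y'.
1.300000: (-1.070000, -1.000000); f=(-1.155600, 1.583900) → (-1.289564, -0.699059)
(x(1.49), y(1.49)) ≈ (-1.2896, -0.6991)

-1.2896, -0.6991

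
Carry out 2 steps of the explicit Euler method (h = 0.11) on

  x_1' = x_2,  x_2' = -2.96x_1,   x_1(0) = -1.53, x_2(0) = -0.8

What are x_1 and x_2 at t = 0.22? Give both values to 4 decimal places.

Euler on (x_1,x_2): x_1_{n+1} = x_1_n + h·x_1', x_2_{n+1} = x_2_n + h·x_2'.
0.000000: (-1.530000, -0.800000); f=(-0.800000, 4.528800) → (-1.618000, -0.301832)
0.110000: (-1.618000, -0.301832); f=(-0.301832, 4.789280) → (-1.651202, 0.224989)
(x_1(0.22), x_2(0.22)) ≈ (-1.6512, 0.2250)

-1.6512, 0.2250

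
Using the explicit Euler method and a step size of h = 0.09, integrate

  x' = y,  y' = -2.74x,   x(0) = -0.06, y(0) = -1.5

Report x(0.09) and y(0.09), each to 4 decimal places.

Euler on (x,y): x_{n+1} = x_n + h·x', y_{n+1} = y_n + h·y'.
0.000000: (-0.060000, -1.500000); f=(-1.500000, 0.164400) → (-0.195000, -1.485204)
(x(0.09), y(0.09)) ≈ (-0.1950, -1.4852)

-0.1950, -1.4852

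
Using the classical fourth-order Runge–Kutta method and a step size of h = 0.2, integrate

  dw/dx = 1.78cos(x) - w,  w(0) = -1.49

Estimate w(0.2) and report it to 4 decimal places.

RK4: k1 = f(x_n, w_n); k2 = f(x_n + h/2, w_n + (h/2)·k1); k3 = f(x_n + h/2, w_n + (h/2)·k2); k4 = f(x_n + h, w_n + h·k3); w_{n+1} = w_n + (h/6)·(k1 + 2k2 + 2k3 + k4).
x=0.000000, w=-1.490000:
  k1 = f(0.000000, -1.490000) = 3.270000
  k2 = f(0.100000, -1.163000) = 2.934107
  k3 = f(0.100000, -1.196589) = 2.967697
  k4 = f(0.200000, -0.896461) = 2.640979
  w ← -1.490000 + (0.2/6)·(k1 + 2k2 + 2k3 + k4) = -0.899514
w(0.2) ≈ -0.8995

-0.8995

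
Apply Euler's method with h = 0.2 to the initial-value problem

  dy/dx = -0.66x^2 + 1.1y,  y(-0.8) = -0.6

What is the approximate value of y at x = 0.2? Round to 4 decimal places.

Euler: y_{n+1} = y_n + h·f(x_n, y_n).
x=-0.800000, y=-0.600000: f=-1.082400 → y ← -0.600000 + 0.2·(-1.082400) = -0.816480
x=-0.600000, y=-0.816480: f=-1.135728 → y ← -0.816480 + 0.2·(-1.135728) = -1.043626
x=-0.400000, y=-1.043626: f=-1.253588 → y ← -1.043626 + 0.2·(-1.253588) = -1.294343
x=-0.200000, y=-1.294343: f=-1.450178 → y ← -1.294343 + 0.2·(-1.450178) = -1.584379
x=0.000000, y=-1.584379: f=-1.742817 → y ← -1.584379 + 0.2·(-1.742817) = -1.932942
y(0.2) ≈ -1.9329

-1.9329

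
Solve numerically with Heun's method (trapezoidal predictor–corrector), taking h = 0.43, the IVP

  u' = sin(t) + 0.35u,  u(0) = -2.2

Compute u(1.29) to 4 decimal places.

-2.6261

Heun: k1 = f(t_n, u_n); k2 = f(t_n + h, u_n + h·k1); u_{n+1} = u_n + (h/2)·(k1 + k2).
t=0.000000, u=-2.200000:
  k1 = f(0.000000, -2.200000) = -0.770000
  k2 = f(0.430000, -2.531100) = -0.469014
  u ← -2.200000 + (0.43/2)·(-0.770000 + (-0.469014)) = -2.466388
t=0.430000, u=-2.466388:
  k1 = f(0.430000, -2.466388) = -0.446365
  k2 = f(0.860000, -2.658325) = -0.172571
  u ← -2.466388 + (0.43/2)·(-0.446365 + (-0.172571)) = -2.599459
t=0.860000, u=-2.599459:
  k1 = f(0.860000, -2.599459) = -0.151968
  k2 = f(1.290000, -2.664806) = 0.028153
  u ← -2.599459 + (0.43/2)·(-0.151968 + 0.028153) = -2.626080
u(1.29) ≈ -2.6261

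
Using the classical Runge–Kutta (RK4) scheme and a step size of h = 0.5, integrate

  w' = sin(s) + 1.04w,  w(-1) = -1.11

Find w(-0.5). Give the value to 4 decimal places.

-2.3191

RK4: k1 = f(s_n, w_n); k2 = f(s_n + h/2, w_n + (h/2)·k1); k3 = f(s_n + h/2, w_n + (h/2)·k2); k4 = f(s_n + h, w_n + h·k3); w_{n+1} = w_n + (h/6)·(k1 + 2k2 + 2k3 + k4).
s=-1.000000, w=-1.110000:
  k1 = f(-1.000000, -1.110000) = -1.995871
  k2 = f(-0.750000, -1.608968) = -2.354965
  k3 = f(-0.750000, -1.698741) = -2.448330
  k4 = f(-0.500000, -2.334165) = -2.906957
  w ← -1.110000 + (0.5/6)·(k1 + 2k2 + 2k3 + k4) = -2.319118
w(-0.5) ≈ -2.3191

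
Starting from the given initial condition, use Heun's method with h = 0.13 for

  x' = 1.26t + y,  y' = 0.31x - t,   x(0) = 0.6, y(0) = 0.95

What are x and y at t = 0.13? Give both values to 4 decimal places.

Heun on (x,y): k1 = f(t_n, state_n); k2 = f(t_n + h, state_n + h·k1); state_{n+1} = state_n + (h/2)·(k1 + k2).
0.000000: (0.600000, 0.950000)
  k1 = (0.950000, 0.186000)
  predictor → (0.723500, 0.974180)
  k2 = (1.137980, 0.094285)
  → (0.735719, 0.968219)
(x(0.13), y(0.13)) ≈ (0.7357, 0.9682)

0.7357, 0.9682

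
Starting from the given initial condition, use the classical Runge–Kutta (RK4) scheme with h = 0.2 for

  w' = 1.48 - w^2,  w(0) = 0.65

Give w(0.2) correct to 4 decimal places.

0.8339

RK4: k1 = f(x_n, w_n); k2 = f(x_n + h/2, w_n + (h/2)·k1); k3 = f(x_n + h/2, w_n + (h/2)·k2); k4 = f(x_n + h, w_n + h·k3); w_{n+1} = w_n + (h/6)·(k1 + 2k2 + 2k3 + k4).
x=0.000000, w=0.650000:
  k1 = f(0.000000, 0.650000) = 1.057500
  k2 = f(0.100000, 0.755750) = 0.908842
  k3 = f(0.100000, 0.740884) = 0.931091
  k4 = f(0.200000, 0.836218) = 0.780739
  w ← 0.650000 + (0.2/6)·(k1 + 2k2 + 2k3 + k4) = 0.833937
w(0.2) ≈ 0.8339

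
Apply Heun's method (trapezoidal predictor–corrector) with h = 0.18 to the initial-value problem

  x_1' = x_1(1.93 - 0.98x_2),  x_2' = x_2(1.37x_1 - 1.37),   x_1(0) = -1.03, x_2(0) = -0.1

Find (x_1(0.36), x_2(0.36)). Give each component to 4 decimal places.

Heun on (x_1,x_2): k1 = f(t_n, state_n); k2 = f(t_n + h, state_n + h·k1); state_{n+1} = state_n + (h/2)·(k1 + k2).
0.000000: (-1.030000, -0.100000)
  k1 = (-2.088840, 0.278110)
  predictor → (-1.405991, -0.049940)
  k2 = (-2.782374, 0.164613)
  → (-1.468409, -0.060155)
0.180000: (-1.468409, -0.060155)
  k1 = (-2.920595, 0.203427)
  predictor → (-1.994116, -0.023538)
  k2 = (-3.894644, 0.096552)
  → (-2.081781, -0.033157)
(x_1(0.36), x_2(0.36)) ≈ (-2.0818, -0.0332)

-2.0818, -0.0332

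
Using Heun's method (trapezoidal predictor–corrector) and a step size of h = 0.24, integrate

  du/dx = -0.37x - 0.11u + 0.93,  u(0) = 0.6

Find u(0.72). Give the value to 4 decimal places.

Heun: k1 = f(x_n, u_n); k2 = f(x_n + h, u_n + h·k1); u_{n+1} = u_n + (h/2)·(k1 + k2).
x=0.000000, u=0.600000:
  k1 = f(0.000000, 0.600000) = 0.864000
  k2 = f(0.240000, 0.807360) = 0.752390
  u ← 0.600000 + (0.24/2)·(0.864000 + 0.752390) = 0.793967
x=0.240000, u=0.793967:
  k1 = f(0.240000, 0.793967) = 0.753864
  k2 = f(0.480000, 0.974894) = 0.645162
  u ← 0.793967 + (0.24/2)·(0.753864 + 0.645162) = 0.961850
x=0.480000, u=0.961850:
  k1 = f(0.480000, 0.961850) = 0.646597
  k2 = f(0.720000, 1.117033) = 0.540726
  u ← 0.961850 + (0.24/2)·(0.646597 + 0.540726) = 1.104329
u(0.72) ≈ 1.1043

1.1043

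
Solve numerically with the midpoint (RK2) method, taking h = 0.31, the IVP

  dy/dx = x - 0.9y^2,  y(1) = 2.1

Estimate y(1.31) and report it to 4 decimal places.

1.7078

Midpoint: k1 = f(x_n, y_n); k2 = f(x_n + h/2, y_n + (h/2)·k1); y_{n+1} = y_n + h·k2.
x=1.000000, y=2.100000:
  k1 = f(1.000000, 2.100000) = -2.969000
  k2 = f(1.155000, 1.639805) = -1.265064
  y ← 2.100000 + 0.31·(-1.265064) = 1.707830
y(1.31) ≈ 1.7078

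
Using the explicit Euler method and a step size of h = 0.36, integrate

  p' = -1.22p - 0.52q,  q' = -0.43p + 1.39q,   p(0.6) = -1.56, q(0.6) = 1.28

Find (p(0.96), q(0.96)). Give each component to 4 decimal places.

Euler on (p,q): p_{n+1} = p_n + h·p', q_{n+1} = q_n + h·q'.
0.600000: (-1.560000, 1.280000); f=(1.237600, 2.450000) → (-1.114464, 2.162000)
(p(0.96), q(0.96)) ≈ (-1.1145, 2.1620)

-1.1145, 2.1620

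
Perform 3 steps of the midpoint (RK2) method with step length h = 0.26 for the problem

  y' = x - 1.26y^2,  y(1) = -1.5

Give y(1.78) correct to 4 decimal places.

Midpoint: k1 = f(x_n, y_n); k2 = f(x_n + h/2, y_n + (h/2)·k1); y_{n+1} = y_n + h·k2.
x=1.000000, y=-1.500000:
  k1 = f(1.000000, -1.500000) = -1.835000
  k2 = f(1.130000, -1.738550) = -2.678421
  y ← -1.500000 + 0.26·(-2.678421) = -2.196389
x=1.260000, y=-2.196389:
  k1 = f(1.260000, -2.196389) = -4.818399
  k2 = f(1.390000, -2.822781) = -8.649799
  y ← -2.196389 + 0.26·(-8.649799) = -4.445337
x=1.520000, y=-4.445337:
  k1 = f(1.520000, -4.445337) = -23.378887
  k2 = f(1.650000, -7.484592) = -68.934093
  y ← -4.445337 + 0.26·(-68.934093) = -22.368201
y(1.78) ≈ -22.3682

-22.3682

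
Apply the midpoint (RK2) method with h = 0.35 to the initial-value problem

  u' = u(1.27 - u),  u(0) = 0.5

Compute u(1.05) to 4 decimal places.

0.9043

Midpoint: k1 = f(x_n, u_n); k2 = f(x_n + h/2, u_n + (h/2)·k1); u_{n+1} = u_n + h·k2.
x=0.000000, u=0.500000:
  k1 = f(0.000000, 0.500000) = 0.385000
  k2 = f(0.175000, 0.567375) = 0.398652
  u ← 0.500000 + 0.35·0.398652 = 0.639528
x=0.350000, u=0.639528:
  k1 = f(0.350000, 0.639528) = 0.403204
  k2 = f(0.525000, 0.710089) = 0.397587
  u ← 0.639528 + 0.35·0.397587 = 0.778683
x=0.700000, u=0.778683:
  k1 = f(0.700000, 0.778683) = 0.382580
  k2 = f(0.875000, 0.845635) = 0.358858
  u ← 0.778683 + 0.35·0.358858 = 0.904284
u(1.05) ≈ 0.9043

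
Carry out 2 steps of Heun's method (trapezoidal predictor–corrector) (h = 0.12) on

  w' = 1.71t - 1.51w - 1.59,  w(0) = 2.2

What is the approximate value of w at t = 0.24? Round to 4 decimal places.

Heun: k1 = f(t_n, w_n); k2 = f(t_n + h, w_n + h·k1); w_{n+1} = w_n + (h/2)·(k1 + k2).
t=0.000000, w=2.200000:
  k1 = f(0.000000, 2.200000) = -4.912000
  k2 = f(0.120000, 1.610560) = -3.816746
  w ← 2.200000 + (0.12/2)·(-4.912000 + (-3.816746)) = 1.676275
t=0.120000, w=1.676275:
  k1 = f(0.120000, 1.676275) = -3.915976
  k2 = f(0.240000, 1.206358) = -3.001201
  w ← 1.676275 + (0.12/2)·(-3.915976 + (-3.001201)) = 1.261245
w(0.24) ≈ 1.2612

1.2612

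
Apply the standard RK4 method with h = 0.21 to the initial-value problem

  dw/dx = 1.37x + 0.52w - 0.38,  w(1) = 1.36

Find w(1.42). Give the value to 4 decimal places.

2.2868

RK4: k1 = f(x_n, w_n); k2 = f(x_n + h/2, w_n + (h/2)·k1); k3 = f(x_n + h/2, w_n + (h/2)·k2); k4 = f(x_n + h, w_n + h·k3); w_{n+1} = w_n + (h/6)·(k1 + 2k2 + 2k3 + k4).
x=1.000000, w=1.360000:
  k1 = f(1.000000, 1.360000) = 1.697200
  k2 = f(1.105000, 1.538206) = 1.933717
  k3 = f(1.105000, 1.563040) = 1.946631
  k4 = f(1.210000, 1.768793) = 2.197472
  w ← 1.360000 + (0.21/6)·(k1 + 2k2 + 2k3 + k4) = 1.767938
x=1.210000, w=1.767938:
  k1 = f(1.210000, 1.767938) = 2.197028
  k2 = f(1.315000, 1.998626) = 2.460835
  k3 = f(1.315000, 2.026326) = 2.475239
  k4 = f(1.420000, 2.287738) = 2.755024
  w ← 1.767938 + (0.21/6)·(k1 + 2k2 + 2k3 + k4) = 2.286785
w(1.42) ≈ 2.2868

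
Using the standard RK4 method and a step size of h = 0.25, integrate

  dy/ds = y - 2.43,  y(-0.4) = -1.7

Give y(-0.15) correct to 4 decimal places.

-2.8730

RK4: k1 = f(s_n, y_n); k2 = f(s_n + h/2, y_n + (h/2)·k1); k3 = f(s_n + h/2, y_n + (h/2)·k2); k4 = f(s_n + h, y_n + h·k3); y_{n+1} = y_n + (h/6)·(k1 + 2k2 + 2k3 + k4).
s=-0.400000, y=-1.700000:
  k1 = f(-0.400000, -1.700000) = -4.130000
  k2 = f(-0.275000, -2.216250) = -4.646250
  k3 = f(-0.275000, -2.280781) = -4.710781
  k4 = f(-0.150000, -2.877695) = -5.307695
  y ← -1.700000 + (0.25/6)·(k1 + 2k2 + 2k3 + k4) = -2.872990
y(-0.15) ≈ -2.8730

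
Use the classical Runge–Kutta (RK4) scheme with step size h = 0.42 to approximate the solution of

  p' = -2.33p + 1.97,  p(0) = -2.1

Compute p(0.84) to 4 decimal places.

0.4151

RK4: k1 = f(t_n, p_n); k2 = f(t_n + h/2, p_n + (h/2)·k1); k3 = f(t_n + h/2, p_n + (h/2)·k2); k4 = f(t_n + h, p_n + h·k3); p_{n+1} = p_n + (h/6)·(k1 + 2k2 + 2k3 + k4).
t=0.000000, p=-2.100000:
  k1 = f(0.000000, -2.100000) = 6.863000
  k2 = f(0.210000, -0.658770) = 3.504934
  k3 = f(0.210000, -1.363964) = 5.148036
  k4 = f(0.420000, 0.062175) = 1.825132
  p ← -2.100000 + (0.42/6)·(k1 + 2k2 + 2k3 + k4) = -0.280415
t=0.420000, p=-0.280415:
  k1 = f(0.420000, -0.280415) = 2.623367
  k2 = f(0.630000, 0.270492) = 1.339753
  k3 = f(0.630000, 0.000933) = 1.967826
  k4 = f(0.840000, 0.546072) = 0.697653
  p ← -0.280415 + (0.42/6)·(k1 + 2k2 + 2k3 + k4) = 0.415117
p(0.84) ≈ 0.4151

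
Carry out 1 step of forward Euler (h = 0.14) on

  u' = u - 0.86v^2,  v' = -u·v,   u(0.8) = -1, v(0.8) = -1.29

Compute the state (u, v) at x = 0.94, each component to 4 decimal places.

Euler on (u,v): u_{n+1} = u_n + h·u', v_{n+1} = v_n + h·v'.
0.800000: (-1.000000, -1.290000); f=(-2.431126, -1.290000) → (-1.340358, -1.470600)
(u(0.94), v(0.94)) ≈ (-1.3404, -1.4706)

-1.3404, -1.4706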